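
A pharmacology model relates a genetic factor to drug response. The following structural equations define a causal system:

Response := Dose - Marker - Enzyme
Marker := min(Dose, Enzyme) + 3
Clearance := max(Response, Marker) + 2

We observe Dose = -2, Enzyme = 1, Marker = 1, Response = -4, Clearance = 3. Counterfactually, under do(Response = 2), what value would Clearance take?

Intervening sets Response = 2 and removes its equation (Response := Dose - Marker - Enzyme).
Marker = min(Dose, Enzyme) + 3  [with Dose=-2, Enzyme=1]  = 1
Clearance = max(Response, Marker) + 2  [with Response=2, Marker=1]  = 4

4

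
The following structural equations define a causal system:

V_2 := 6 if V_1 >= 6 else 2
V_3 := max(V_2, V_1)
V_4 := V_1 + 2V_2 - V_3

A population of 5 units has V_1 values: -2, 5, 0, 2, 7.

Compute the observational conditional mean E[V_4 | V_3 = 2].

Conditioning on V_3=2 selects the 3 unit(s) with V_1 ∈ {-2, 0, 2}. Their V_4 values: 0, 2, 4. Mean = 2.

2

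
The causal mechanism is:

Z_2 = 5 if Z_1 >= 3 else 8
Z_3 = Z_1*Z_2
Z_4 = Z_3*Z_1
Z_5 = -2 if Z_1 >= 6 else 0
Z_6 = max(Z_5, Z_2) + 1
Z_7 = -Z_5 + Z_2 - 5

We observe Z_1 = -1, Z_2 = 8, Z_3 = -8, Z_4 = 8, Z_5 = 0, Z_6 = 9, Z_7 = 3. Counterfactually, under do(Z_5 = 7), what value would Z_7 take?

-4

Under do(Z_5=7), the mechanism Z_5 = -2 if Z_1 >= 6 else 0 is discarded; Z_5 is fixed at 7.
Z_2 = 5 if Z_1 >= 3 else 8  [with Z_1=-1]  = 8
Z_7 = -Z_5 + Z_2 - 5  [with Z_5=7, Z_2=8]  = -4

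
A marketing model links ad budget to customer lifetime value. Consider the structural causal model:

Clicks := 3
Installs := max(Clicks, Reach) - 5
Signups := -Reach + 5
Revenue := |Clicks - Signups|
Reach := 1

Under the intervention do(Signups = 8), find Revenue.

5

Intervening sets Signups = 8 and removes its equation (Signups := -Reach + 5).
Revenue = |Clicks - Signups|  [with Clicks=3, Signups=8]  = 5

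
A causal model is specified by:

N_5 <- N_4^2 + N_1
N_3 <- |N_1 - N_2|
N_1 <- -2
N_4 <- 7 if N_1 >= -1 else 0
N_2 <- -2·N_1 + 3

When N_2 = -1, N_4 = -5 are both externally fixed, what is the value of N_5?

Setting N_2 = -1, N_4 = -5 by intervention discards those variables' equations.
N_5 = N_4^2 + N_1  [with N_4=-5, N_1=-2]  = 23

23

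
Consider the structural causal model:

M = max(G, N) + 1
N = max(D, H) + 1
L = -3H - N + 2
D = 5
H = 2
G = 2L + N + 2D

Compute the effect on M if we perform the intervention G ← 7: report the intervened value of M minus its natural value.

The intervention breaks the incoming arrows to G: G = 2L + N + 2D no longer applies, and G = 7.
N = max(D, H) + 1  [with D=5, H=2]  = 6
M = max(G, N) + 1  [with G=7, N=6]  = 8
Without intervention: N = max(D, H) + 1  [with D=5, H=2]  = 6; L = -3H - N + 2  [with H=2, N=6]  = -10; G = 2L + N + 2D  [with L=-10, N=6, D=5]  = -4; M = max(G, N) + 1  [with G=-4, N=6]  = 7.
Change = 8 − 7 = 1.

1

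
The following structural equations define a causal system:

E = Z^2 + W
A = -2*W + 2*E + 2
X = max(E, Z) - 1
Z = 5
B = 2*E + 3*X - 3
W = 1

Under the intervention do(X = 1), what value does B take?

The intervention breaks the incoming arrows to X: X = max(E, Z) - 1 no longer applies, and X = 1.
E = Z^2 + W  [with Z=5, W=1]  = 26
B = 2*E + 3*X - 3  [with E=26, X=1]  = 52

52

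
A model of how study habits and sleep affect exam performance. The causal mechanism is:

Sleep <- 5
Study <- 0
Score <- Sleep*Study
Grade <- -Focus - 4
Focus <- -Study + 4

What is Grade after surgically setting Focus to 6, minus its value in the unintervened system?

-2

do(Focus=6) replaces the equation Focus <- -Study + 4 with the constant Focus = 6.
Grade = -Focus - 4  [with Focus=6]  = -10
Without intervention: Focus = -Study + 4  [with Study=0]  = 4; Grade = -Focus - 4  [with Focus=4]  = -8.
Change = -10 − (-8) = -2.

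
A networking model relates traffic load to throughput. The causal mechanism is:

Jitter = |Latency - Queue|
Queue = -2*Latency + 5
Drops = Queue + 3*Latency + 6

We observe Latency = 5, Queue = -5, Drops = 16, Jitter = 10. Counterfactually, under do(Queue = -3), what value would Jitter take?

8

Under do(Queue=-3), the mechanism Queue = -2*Latency + 5 is discarded; Queue is fixed at -3.
Jitter = |Latency - Queue|  [with Latency=5, Queue=-3]  = 8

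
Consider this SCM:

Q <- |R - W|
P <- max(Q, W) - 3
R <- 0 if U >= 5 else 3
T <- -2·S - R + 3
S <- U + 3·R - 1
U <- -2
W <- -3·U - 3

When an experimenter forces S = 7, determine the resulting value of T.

The intervention breaks the incoming arrows to S: S <- U + 3·R - 1 no longer applies, and S = 7.
R = 0 if U >= 5 else 3  [with U=-2]  = 3
T = -2·S - R + 3  [with S=7, R=3]  = -14

-14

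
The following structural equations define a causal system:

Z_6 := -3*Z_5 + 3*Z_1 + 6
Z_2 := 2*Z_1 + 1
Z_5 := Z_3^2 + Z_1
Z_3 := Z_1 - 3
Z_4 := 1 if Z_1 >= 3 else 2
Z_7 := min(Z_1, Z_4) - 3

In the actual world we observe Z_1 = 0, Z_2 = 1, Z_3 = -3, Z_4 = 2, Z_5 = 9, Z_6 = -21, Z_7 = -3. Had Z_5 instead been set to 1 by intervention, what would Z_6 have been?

The intervention breaks the incoming arrows to Z_5: Z_5 := Z_3^2 + Z_1 no longer applies, and Z_5 = 1.
Z_6 = -3*Z_5 + 3*Z_1 + 6  [with Z_5=1, Z_1=0]  = 3

3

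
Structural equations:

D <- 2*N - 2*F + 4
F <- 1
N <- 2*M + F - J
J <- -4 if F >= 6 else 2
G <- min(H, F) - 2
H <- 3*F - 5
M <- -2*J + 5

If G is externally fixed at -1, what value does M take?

1

Intervening sets G = -1 and removes its equation (G <- min(H, F) - 2).
M is not downstream of the intervention, so its value is determined by the original equations.
J = -4 if F >= 6 else 2  [with F=1]  = 2
M = -2*J + 5  [with J=2]  = 1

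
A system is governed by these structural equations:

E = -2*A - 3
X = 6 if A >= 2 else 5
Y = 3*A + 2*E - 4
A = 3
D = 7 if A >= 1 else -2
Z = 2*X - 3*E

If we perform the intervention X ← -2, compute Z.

23

The intervention breaks the incoming arrows to X: X = 6 if A >= 2 else 5 no longer applies, and X = -2.
E = -2*A - 3  [with A=3]  = -9
Z = 2*X - 3*E  [with X=-2, E=-9]  = 23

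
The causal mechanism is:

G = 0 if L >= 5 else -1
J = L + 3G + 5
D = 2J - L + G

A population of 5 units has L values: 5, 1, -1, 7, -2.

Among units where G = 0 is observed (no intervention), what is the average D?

Conditioning on G=0 selects the 2 unit(s) with L ∈ {5, 7}. Their D values: 15, 17. Mean = 16.

16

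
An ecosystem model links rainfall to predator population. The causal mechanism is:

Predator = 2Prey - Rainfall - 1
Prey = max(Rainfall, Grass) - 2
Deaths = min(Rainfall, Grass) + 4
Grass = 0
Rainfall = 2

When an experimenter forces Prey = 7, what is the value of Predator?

The intervention breaks the incoming arrows to Prey: Prey = max(Rainfall, Grass) - 2 no longer applies, and Prey = 7.
Predator = 2Prey - Rainfall - 1  [with Prey=7, Rainfall=2]  = 11

11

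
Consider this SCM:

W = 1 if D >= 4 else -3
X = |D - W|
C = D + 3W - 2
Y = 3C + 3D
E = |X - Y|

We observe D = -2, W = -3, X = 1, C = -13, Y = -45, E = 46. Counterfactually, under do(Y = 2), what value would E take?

The intervention breaks the incoming arrows to Y: Y = 3C + 3D no longer applies, and Y = 2.
W = 1 if D >= 4 else -3  [with D=-2]  = -3
X = |D - W|  [with D=-2, W=-3]  = 1
E = |X - Y|  [with X=1, Y=2]  = 1

1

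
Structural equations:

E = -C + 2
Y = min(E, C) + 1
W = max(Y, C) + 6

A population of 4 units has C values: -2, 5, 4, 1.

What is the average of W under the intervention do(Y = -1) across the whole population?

8.25

Under do(Y=-1), Y's equation is replaced by Y=-1 for every unit. Per-unit W: 5, 11, 10, 7. Mean = 8.25.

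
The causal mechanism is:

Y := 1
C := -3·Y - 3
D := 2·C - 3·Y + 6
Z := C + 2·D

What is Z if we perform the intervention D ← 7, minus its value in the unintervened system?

32

The intervention breaks the incoming arrows to D: D := 2·C - 3·Y + 6 no longer applies, and D = 7.
C = -3·Y - 3  [with Y=1]  = -6
Z = C + 2·D  [with C=-6, D=7]  = 8
Without intervention: C = -3·Y - 3  [with Y=1]  = -6; D = 2·C - 3·Y + 6  [with C=-6, Y=1]  = -9; Z = C + 2·D  [with C=-6, D=-9]  = -24.
Change = 8 − (-24) = 32.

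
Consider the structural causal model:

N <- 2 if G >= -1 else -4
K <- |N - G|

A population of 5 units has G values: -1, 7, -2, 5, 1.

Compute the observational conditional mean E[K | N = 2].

3

Observing N=2 restricts to units where N's equation naturally yields 2: G ∈ {-1, 7, 5, 1}. In that subpopulation K = 3, 5, 3, 1, mean 3.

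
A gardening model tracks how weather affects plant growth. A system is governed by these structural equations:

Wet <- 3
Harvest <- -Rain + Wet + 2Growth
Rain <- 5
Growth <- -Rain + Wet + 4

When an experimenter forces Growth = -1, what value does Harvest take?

The intervention breaks the incoming arrows to Growth: Growth <- -Rain + Wet + 4 no longer applies, and Growth = -1.
Harvest = -Rain + Wet + 2Growth  [with Rain=5, Wet=3, Growth=-1]  = -4

-4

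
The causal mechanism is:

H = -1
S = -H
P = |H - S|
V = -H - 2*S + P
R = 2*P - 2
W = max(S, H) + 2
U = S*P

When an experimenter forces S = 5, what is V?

-3

Under do(S=5), the mechanism S = -H is discarded; S is fixed at 5.
P = |H - S|  [with H=-1, S=5]  = 6
V = -H - 2*S + P  [with H=-1, S=5, P=6]  = -3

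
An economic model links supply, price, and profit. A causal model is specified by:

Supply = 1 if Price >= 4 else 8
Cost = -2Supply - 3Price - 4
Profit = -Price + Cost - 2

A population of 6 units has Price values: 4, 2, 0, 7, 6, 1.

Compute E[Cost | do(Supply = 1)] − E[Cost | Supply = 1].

do(Supply=1) breaks Supply's dependence on Price. With Supply=1 fixed, Cost across the units is -18, -12, -6, -27, -24, -9, mean -16.
E[Cost|Supply=1] averages over only the 3 units with Supply=1 (Price = 4, 7, 6): Cost = -18, -27, -24, mean -23.
Difference = -16 − (-23) = 7.

7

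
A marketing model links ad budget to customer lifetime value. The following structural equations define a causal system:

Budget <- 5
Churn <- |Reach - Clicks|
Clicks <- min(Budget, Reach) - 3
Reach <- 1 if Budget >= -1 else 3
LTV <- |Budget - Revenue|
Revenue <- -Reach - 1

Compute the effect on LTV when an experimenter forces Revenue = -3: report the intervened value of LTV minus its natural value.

1

The intervention breaks the incoming arrows to Revenue: Revenue <- -Reach - 1 no longer applies, and Revenue = -3.
LTV = |Budget - Revenue|  [with Budget=5, Revenue=-3]  = 8
Without intervention: Reach = 1 if Budget >= -1 else 3  [with Budget=5]  = 1; Revenue = -Reach - 1  [with Reach=1]  = -2; LTV = |Budget - Revenue|  [with Budget=5, Revenue=-2]  = 7.
Change = 8 − 7 = 1.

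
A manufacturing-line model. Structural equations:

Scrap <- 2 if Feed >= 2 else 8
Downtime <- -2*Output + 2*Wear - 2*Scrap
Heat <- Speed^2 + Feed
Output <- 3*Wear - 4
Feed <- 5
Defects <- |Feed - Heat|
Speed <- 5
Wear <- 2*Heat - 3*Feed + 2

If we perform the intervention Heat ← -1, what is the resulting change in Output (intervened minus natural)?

The intervention breaks the incoming arrows to Heat: Heat <- Speed^2 + Feed no longer applies, and Heat = -1.
Wear = 2*Heat - 3*Feed + 2  [with Heat=-1, Feed=5]  = -15
Output = 3*Wear - 4  [with Wear=-15]  = -49
Without intervention: Heat = Speed^2 + Feed  [with Speed=5, Feed=5]  = 30; Wear = 2*Heat - 3*Feed + 2  [with Heat=30, Feed=5]  = 47; Output = 3*Wear - 4  [with Wear=47]  = 137.
Change = -49 − 137 = -186.

-186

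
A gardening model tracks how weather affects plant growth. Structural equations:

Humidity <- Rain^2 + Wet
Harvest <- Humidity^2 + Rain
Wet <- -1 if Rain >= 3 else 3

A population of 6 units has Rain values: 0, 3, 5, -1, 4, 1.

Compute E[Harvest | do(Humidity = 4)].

18

Under do(Humidity=4), Humidity's equation is replaced by Humidity=4 for every unit. Per-unit Harvest: 16, 19, 21, 15, 20, 17. Mean = 18.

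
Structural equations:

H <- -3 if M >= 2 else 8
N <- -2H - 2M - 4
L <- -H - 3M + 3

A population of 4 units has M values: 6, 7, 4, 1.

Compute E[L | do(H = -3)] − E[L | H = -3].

The intervention sets H=-3 in all 4 units regardless of M. Recomputing L per unit gives -12, -15, -6, 3; average -7.5.
Observing H=-3 restricts to units where H's equation naturally yields -3: M ∈ {6, 7, 4}. In that subpopulation L = -12, -15, -6, mean -11.
Difference = -7.5 − (-11) = 3.5.

3.5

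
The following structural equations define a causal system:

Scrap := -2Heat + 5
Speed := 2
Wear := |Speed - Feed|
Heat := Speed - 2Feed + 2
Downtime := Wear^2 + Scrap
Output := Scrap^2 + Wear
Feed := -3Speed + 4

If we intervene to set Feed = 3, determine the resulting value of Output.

82

Under do(Feed=3), the mechanism Feed := -3Speed + 4 is discarded; Feed is fixed at 3.
Heat = Speed - 2Feed + 2  [with Speed=2, Feed=3]  = -2
Wear = |Speed - Feed|  [with Speed=2, Feed=3]  = 1
Scrap = -2Heat + 5  [with Heat=-2]  = 9
Output = Scrap^2 + Wear  [with Scrap=9, Wear=1]  = 82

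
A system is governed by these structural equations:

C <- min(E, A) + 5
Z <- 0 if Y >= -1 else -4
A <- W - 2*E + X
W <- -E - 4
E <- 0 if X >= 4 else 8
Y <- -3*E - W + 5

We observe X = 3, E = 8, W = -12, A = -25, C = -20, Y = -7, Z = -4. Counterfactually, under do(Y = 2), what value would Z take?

Intervening sets Y = 2 and removes its equation (Y <- -3*E - W + 5).
Z = 0 if Y >= -1 else -4  [with Y=2]  = 0

0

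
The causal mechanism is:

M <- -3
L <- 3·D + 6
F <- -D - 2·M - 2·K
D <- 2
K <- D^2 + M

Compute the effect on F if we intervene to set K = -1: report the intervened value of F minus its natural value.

The intervention breaks the incoming arrows to K: K <- D^2 + M no longer applies, and K = -1.
F = -D - 2·M - 2·K  [with D=2, M=-3, K=-1]  = 6
Without intervention: K = D^2 + M  [with D=2, M=-3]  = 1; F = -D - 2·M - 2·K  [with D=2, M=-3, K=1]  = 2.
Change = 6 − 2 = 4.

4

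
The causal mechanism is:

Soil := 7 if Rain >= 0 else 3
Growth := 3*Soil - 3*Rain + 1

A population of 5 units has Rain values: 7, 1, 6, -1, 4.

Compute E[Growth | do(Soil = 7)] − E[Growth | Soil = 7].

3.3

Under do(Soil=7), Soil's equation is replaced by Soil=7 for every unit. Per-unit Growth: 1, 19, 4, 25, 10. Mean = 11.8.
Observing Soil=7 restricts to units where Soil's equation naturally yields 7: Rain ∈ {7, 1, 6, 4}. In that subpopulation Growth = 1, 19, 4, 10, mean 8.5.
Difference = 11.8 − 8.5 = 3.3.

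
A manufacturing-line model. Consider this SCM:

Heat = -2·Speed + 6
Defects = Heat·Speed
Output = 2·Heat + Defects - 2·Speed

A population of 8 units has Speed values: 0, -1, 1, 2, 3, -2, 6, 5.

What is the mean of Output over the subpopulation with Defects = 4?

E[Output|Defects=4] averages over only the 2 units with Defects=4 (Speed = 1, 2): Output = 10, 4, mean 7.

7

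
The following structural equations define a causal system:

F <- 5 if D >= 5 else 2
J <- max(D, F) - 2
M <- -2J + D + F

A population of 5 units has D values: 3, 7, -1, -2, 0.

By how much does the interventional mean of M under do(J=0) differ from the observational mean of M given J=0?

3

Under do(J=0), J's equation is replaced by J=0 for every unit. Per-unit M: 5, 12, 1, 0, 2. Mean = 4.
E[M|J=0] averages over only the 3 units with J=0 (D = -1, -2, 0): M = 1, 0, 2, mean 1.
Difference = 4 − 1 = 3.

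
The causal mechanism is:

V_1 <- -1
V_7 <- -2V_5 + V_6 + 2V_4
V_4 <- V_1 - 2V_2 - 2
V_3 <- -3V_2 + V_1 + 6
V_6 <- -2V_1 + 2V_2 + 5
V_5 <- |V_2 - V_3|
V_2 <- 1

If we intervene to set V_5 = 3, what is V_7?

-7

Under do(V_5=3), the mechanism V_5 <- |V_2 - V_3| is discarded; V_5 is fixed at 3.
V_4 = V_1 - 2V_2 - 2  [with V_1=-1, V_2=1]  = -5
V_6 = -2V_1 + 2V_2 + 5  [with V_1=-1, V_2=1]  = 9
V_7 = -2V_5 + V_6 + 2V_4  [with V_5=3, V_6=9, V_4=-5]  = -7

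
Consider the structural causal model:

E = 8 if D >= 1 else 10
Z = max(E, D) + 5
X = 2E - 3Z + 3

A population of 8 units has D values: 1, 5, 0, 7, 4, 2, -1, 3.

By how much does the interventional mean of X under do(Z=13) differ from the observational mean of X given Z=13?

1

The intervention sets Z=13 in all 8 units regardless of D. Recomputing X per unit gives -20, -20, -16, -20, -20, -20, -16, -20; average -19.
E[X|Z=13] averages over only the 6 units with Z=13 (D = 1, 5, 7, 4, 2, 3): X = -20, -20, -20, -20, -20, -20, mean -20.
Difference = -19 − (-20) = 1.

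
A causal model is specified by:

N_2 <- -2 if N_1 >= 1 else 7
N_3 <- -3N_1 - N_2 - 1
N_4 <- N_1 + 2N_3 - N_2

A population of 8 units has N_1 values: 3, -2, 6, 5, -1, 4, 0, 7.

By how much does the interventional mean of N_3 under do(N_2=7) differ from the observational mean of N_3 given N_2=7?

The intervention sets N_2=7 in all 8 units regardless of N_1. Recomputing N_3 per unit gives -17, -2, -26, -23, -5, -20, -8, -29; average -16.25.
E[N_3|N_2=7] averages over only the 3 units with N_2=7 (N_1 = -2, -1, 0): N_3 = -2, -5, -8, mean -5.
Difference = -16.25 − (-5) = -11.25.

-11.25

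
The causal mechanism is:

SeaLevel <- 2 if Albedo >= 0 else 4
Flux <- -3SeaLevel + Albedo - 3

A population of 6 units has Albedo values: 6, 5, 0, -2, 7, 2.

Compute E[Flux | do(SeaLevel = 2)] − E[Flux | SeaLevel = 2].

Every unit gets SeaLevel=2 under the intervention. Flux values become -3, -4, -9, -11, -2, -7; E[Flux|do(SeaLevel=2)] = -6.
E[Flux|SeaLevel=2] averages over only the 5 units with SeaLevel=2 (Albedo = 6, 5, 0, 7, 2): Flux = -3, -4, -9, -2, -7, mean -5.
Difference = -6 − (-5) = -1.

-1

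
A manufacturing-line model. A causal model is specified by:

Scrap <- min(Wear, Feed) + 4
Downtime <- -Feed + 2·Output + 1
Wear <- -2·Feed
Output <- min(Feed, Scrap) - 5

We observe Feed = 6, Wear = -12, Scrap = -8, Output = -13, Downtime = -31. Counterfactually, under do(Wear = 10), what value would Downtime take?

-3

do(Wear=10) replaces the equation Wear <- -2·Feed with the constant Wear = 10.
Scrap = min(Wear, Feed) + 4  [with Wear=10, Feed=6]  = 10
Output = min(Feed, Scrap) - 5  [with Feed=6, Scrap=10]  = 1
Downtime = -Feed + 2·Output + 1  [with Feed=6, Output=1]  = -3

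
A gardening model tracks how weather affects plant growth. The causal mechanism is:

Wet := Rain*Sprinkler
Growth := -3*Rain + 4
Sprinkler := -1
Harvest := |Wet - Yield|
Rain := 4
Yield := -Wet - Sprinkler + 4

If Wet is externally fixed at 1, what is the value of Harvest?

3

The intervention breaks the incoming arrows to Wet: Wet := Rain*Sprinkler no longer applies, and Wet = 1.
Yield = -Wet - Sprinkler + 4  [with Wet=1, Sprinkler=-1]  = 4
Harvest = |Wet - Yield|  [with Wet=1, Yield=4]  = 3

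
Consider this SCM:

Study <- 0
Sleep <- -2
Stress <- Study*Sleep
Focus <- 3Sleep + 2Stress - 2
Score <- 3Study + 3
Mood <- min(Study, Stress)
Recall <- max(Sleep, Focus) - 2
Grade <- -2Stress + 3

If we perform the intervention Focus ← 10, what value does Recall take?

8

The intervention breaks the incoming arrows to Focus: Focus <- 3Sleep + 2Stress - 2 no longer applies, and Focus = 10.
Recall = max(Sleep, Focus) - 2  [with Sleep=-2, Focus=10]  = 8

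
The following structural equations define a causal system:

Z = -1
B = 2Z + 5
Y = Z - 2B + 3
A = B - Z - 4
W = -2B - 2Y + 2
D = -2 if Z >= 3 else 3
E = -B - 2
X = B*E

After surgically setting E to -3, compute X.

-9

do(E=-3) replaces the equation E = -B - 2 with the constant E = -3.
B = 2Z + 5  [with Z=-1]  = 3
X = B*E  [with B=3, E=-3]  = -9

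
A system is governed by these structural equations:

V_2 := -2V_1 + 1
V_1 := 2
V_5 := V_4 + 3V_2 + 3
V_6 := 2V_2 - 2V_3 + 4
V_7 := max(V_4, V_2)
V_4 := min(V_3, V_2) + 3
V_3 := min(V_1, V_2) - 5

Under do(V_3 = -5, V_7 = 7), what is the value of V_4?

The joint intervention fixes V_3 = -5, V_7 = 7, removing each variable's own equation.
V_2 = -2V_1 + 1  [with V_1=2]  = -3
V_4 = min(V_3, V_2) + 3  [with V_3=-5, V_2=-3]  = -2

-2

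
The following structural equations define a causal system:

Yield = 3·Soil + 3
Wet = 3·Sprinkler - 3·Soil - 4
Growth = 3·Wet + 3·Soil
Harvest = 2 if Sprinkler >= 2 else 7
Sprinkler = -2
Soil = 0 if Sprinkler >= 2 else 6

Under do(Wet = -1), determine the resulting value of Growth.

The intervention breaks the incoming arrows to Wet: Wet = 3·Sprinkler - 3·Soil - 4 no longer applies, and Wet = -1.
Soil = 0 if Sprinkler >= 2 else 6  [with Sprinkler=-2]  = 6
Growth = 3·Wet + 3·Soil  [with Wet=-1, Soil=6]  = 15

15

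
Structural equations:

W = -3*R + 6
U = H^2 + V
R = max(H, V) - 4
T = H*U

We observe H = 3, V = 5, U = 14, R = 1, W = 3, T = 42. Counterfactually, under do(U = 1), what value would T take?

3

The intervention breaks the incoming arrows to U: U = H^2 + V no longer applies, and U = 1.
T = H*U  [with H=3, U=1]  = 3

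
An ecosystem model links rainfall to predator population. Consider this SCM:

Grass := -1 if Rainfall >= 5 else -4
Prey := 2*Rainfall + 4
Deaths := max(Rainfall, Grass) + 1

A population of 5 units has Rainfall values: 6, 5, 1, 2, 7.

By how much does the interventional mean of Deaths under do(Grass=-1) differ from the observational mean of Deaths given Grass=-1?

-1.8

Under do(Grass=-1), Grass's equation is replaced by Grass=-1 for every unit. Per-unit Deaths: 7, 6, 2, 3, 8. Mean = 5.2.
Observing Grass=-1 restricts to units where Grass's equation naturally yields -1: Rainfall ∈ {6, 5, 7}. In that subpopulation Deaths = 7, 6, 8, mean 7.
Difference = 5.2 − 7 = -1.8.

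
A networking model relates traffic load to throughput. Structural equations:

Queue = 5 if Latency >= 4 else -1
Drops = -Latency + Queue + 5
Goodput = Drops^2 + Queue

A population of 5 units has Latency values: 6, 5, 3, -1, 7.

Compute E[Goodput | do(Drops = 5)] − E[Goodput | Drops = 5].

Under do(Drops=5), Drops's equation is replaced by Drops=5 for every unit. Per-unit Goodput: 30, 30, 24, 24, 30. Mean = 27.6.
Conditioning on Drops=5 selects the 2 unit(s) with Latency ∈ {5, -1}. Their Goodput values: 30, 24. Mean = 27.
Difference = 27.6 − 27 = 0.6.

0.6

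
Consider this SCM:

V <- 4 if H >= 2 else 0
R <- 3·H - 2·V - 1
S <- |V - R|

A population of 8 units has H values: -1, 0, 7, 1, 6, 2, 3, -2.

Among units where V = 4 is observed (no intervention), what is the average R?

E[R|V=4] averages over only the 4 units with V=4 (H = 7, 6, 2, 3): R = 12, 9, -3, 0, mean 4.5.

4.5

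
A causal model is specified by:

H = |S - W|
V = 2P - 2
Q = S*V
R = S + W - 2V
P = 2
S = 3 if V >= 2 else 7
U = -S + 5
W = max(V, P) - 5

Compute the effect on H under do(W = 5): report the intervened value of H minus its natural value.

-4

The intervention breaks the incoming arrows to W: W = max(V, P) - 5 no longer applies, and W = 5.
V = 2P - 2  [with P=2]  = 2
S = 3 if V >= 2 else 7  [with V=2]  = 3
H = |S - W|  [with S=3, W=5]  = 2
Without intervention: V = 2P - 2  [with P=2]  = 2; W = max(V, P) - 5  [with V=2, P=2]  = -3; S = 3 if V >= 2 else 7  [with V=2]  = 3; H = |S - W|  [with S=3, W=-3]  = 6.
Change = 2 − 6 = -4.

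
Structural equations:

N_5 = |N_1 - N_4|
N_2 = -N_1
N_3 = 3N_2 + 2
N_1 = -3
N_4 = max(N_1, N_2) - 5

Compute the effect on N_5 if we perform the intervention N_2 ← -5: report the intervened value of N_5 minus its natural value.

do(N_2=-5) replaces the equation N_2 = -N_1 with the constant N_2 = -5.
N_4 = max(N_1, N_2) - 5  [with N_1=-3, N_2=-5]  = -8
N_5 = |N_1 - N_4|  [with N_1=-3, N_4=-8]  = 5
Without intervention: N_2 = -N_1  [with N_1=-3]  = 3; N_4 = max(N_1, N_2) - 5  [with N_1=-3, N_2=3]  = -2; N_5 = |N_1 - N_4|  [with N_1=-3, N_4=-2]  = 1.
Change = 5 − 1 = 4.

4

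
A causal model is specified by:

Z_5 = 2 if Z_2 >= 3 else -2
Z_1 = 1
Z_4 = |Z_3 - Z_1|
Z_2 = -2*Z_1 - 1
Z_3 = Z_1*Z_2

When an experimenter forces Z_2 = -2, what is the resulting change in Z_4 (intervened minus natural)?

-1

Under do(Z_2=-2), the mechanism Z_2 = -2*Z_1 - 1 is discarded; Z_2 is fixed at -2.
Z_3 = Z_1*Z_2  [with Z_1=1, Z_2=-2]  = -2
Z_4 = |Z_3 - Z_1|  [with Z_3=-2, Z_1=1]  = 3
Without intervention: Z_2 = -2*Z_1 - 1  [with Z_1=1]  = -3; Z_3 = Z_1*Z_2  [with Z_1=1, Z_2=-3]  = -3; Z_4 = |Z_3 - Z_1|  [with Z_3=-3, Z_1=1]  = 4.
Change = 3 − 4 = -1.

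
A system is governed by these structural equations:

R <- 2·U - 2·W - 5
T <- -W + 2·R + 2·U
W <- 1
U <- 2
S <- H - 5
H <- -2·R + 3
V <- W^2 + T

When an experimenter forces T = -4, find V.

-3

Intervening sets T = -4 and removes its equation (T <- -W + 2·R + 2·U).
V = W^2 + T  [with W=1, T=-4]  = -3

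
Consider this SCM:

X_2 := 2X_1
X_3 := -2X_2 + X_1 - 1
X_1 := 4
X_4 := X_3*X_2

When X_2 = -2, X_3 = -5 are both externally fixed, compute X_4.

Setting X_2 = -2, X_3 = -5 by intervention discards those variables' equations.
X_4 = X_3*X_2  [with X_3=-5, X_2=-2]  = 10

10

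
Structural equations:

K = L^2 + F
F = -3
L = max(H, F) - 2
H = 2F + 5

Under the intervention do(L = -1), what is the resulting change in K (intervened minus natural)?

The intervention breaks the incoming arrows to L: L = max(H, F) - 2 no longer applies, and L = -1.
K = L^2 + F  [with L=-1, F=-3]  = -2
Without intervention: H = 2F + 5  [with F=-3]  = -1; L = max(H, F) - 2  [with H=-1, F=-3]  = -3; K = L^2 + F  [with L=-3, F=-3]  = 6.
Change = -2 − 6 = -8.

-8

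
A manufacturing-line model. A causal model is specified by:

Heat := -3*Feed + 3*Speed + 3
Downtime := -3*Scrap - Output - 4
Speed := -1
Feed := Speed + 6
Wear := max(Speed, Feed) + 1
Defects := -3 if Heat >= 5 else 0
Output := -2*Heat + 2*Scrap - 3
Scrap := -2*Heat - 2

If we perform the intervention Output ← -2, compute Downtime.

-86

do(Output=-2) replaces the equation Output := -2*Heat + 2*Scrap - 3 with the constant Output = -2.
Feed = Speed + 6  [with Speed=-1]  = 5
Heat = -3*Feed + 3*Speed + 3  [with Feed=5, Speed=-1]  = -15
Scrap = -2*Heat - 2  [with Heat=-15]  = 28
Downtime = -3*Scrap - Output - 4  [with Scrap=28, Output=-2]  = -86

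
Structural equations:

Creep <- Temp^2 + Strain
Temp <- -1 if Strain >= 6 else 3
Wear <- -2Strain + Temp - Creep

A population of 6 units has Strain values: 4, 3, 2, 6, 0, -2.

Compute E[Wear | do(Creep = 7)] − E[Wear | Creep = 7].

The intervention sets Creep=7 in all 6 units regardless of Strain. Recomputing Wear per unit gives -12, -10, -8, -20, -4, 0; average -9.
Conditioning on Creep=7 selects the 2 unit(s) with Strain ∈ {6, -2}. Their Wear values: -20, 0. Mean = -10.
Difference = -9 − (-10) = 1.

1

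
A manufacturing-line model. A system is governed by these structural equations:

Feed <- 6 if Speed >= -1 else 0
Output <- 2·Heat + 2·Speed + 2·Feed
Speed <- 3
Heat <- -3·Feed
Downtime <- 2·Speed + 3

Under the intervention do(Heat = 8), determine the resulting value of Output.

The intervention breaks the incoming arrows to Heat: Heat <- -3·Feed no longer applies, and Heat = 8.
Feed = 6 if Speed >= -1 else 0  [with Speed=3]  = 6
Output = 2·Heat + 2·Speed + 2·Feed  [with Heat=8, Speed=3, Feed=6]  = 34

34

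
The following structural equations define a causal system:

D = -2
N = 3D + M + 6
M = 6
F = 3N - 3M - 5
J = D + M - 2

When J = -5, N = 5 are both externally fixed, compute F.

The joint intervention fixes J = -5, N = 5, removing each variable's own equation.
F = 3N - 3M - 5  [with N=5, M=6]  = -8

-8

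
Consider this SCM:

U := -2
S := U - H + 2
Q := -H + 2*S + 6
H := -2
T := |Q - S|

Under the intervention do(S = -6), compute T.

do(S=-6) replaces the equation S := U - H + 2 with the constant S = -6.
Q = -H + 2*S + 6  [with H=-2, S=-6]  = -4
T = |Q - S|  [with Q=-4, S=-6]  = 2

2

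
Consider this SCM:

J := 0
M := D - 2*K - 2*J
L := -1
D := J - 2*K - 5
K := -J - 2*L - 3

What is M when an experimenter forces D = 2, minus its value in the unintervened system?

Intervening sets D = 2 and removes its equation (D := J - 2*K - 5).
K = -J - 2*L - 3  [with J=0, L=-1]  = -1
M = D - 2*K - 2*J  [with D=2, K=-1, J=0]  = 4
Without intervention: K = -J - 2*L - 3  [with J=0, L=-1]  = -1; D = J - 2*K - 5  [with J=0, K=-1]  = -3; M = D - 2*K - 2*J  [with D=-3, K=-1, J=0]  = -1.
Change = 4 − (-1) = 5.

5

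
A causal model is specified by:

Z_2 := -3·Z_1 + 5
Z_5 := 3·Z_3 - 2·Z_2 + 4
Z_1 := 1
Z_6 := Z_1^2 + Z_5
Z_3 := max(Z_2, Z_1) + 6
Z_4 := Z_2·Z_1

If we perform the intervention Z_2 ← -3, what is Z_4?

-3

Under do(Z_2=-3), the mechanism Z_2 := -3·Z_1 + 5 is discarded; Z_2 is fixed at -3.
Z_4 = Z_2·Z_1  [with Z_2=-3, Z_1=1]  = -3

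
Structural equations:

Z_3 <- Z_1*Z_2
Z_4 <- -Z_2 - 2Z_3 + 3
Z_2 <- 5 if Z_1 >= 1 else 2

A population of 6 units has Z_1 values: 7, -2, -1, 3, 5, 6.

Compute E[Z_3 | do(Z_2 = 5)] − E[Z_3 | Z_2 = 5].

-11.25

Under do(Z_2=5), Z_2's equation is replaced by Z_2=5 for every unit. Per-unit Z_3: 35, -10, -5, 15, 25, 30. Mean = 15.
Observing Z_2=5 restricts to units where Z_2's equation naturally yields 5: Z_1 ∈ {7, 3, 5, 6}. In that subpopulation Z_3 = 35, 15, 25, 30, mean 26.25.
Difference = 15 − 26.25 = -11.25.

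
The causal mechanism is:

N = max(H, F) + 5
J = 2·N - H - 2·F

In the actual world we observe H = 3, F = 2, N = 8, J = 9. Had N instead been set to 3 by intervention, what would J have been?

The intervention breaks the incoming arrows to N: N = max(H, F) + 5 no longer applies, and N = 3.
J = 2·N - H - 2·F  [with N=3, H=3, F=2]  = -1

-1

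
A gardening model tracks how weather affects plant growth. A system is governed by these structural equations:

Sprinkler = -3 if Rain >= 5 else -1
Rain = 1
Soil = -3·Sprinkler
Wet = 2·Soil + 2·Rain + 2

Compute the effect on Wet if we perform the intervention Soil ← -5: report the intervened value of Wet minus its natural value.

The intervention breaks the incoming arrows to Soil: Soil = -3·Sprinkler no longer applies, and Soil = -5.
Wet = 2·Soil + 2·Rain + 2  [with Soil=-5, Rain=1]  = -6
Without intervention: Sprinkler = -3 if Rain >= 5 else -1  [with Rain=1]  = -1; Soil = -3·Sprinkler  [with Sprinkler=-1]  = 3; Wet = 2·Soil + 2·Rain + 2  [with Soil=3, Rain=1]  = 10.
Change = -6 − 10 = -16.

-16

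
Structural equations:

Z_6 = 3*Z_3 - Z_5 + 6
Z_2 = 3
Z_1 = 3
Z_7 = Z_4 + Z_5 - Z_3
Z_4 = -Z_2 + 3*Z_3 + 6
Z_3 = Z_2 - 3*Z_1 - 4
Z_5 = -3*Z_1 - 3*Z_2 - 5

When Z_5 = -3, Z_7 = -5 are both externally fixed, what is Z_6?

-21

Under do(Z_5 = -3, Z_7 = -5), each intervened variable's structural equation is replaced by its fixed value.
Z_3 = Z_2 - 3*Z_1 - 4  [with Z_2=3, Z_1=3]  = -10
Z_6 = 3*Z_3 - Z_5 + 6  [with Z_3=-10, Z_5=-3]  = -21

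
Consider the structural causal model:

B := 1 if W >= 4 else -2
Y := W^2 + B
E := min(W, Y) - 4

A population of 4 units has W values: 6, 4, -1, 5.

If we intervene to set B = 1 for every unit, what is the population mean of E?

-0.5

The intervention sets B=1 in all 4 units regardless of W. Recomputing E per unit gives 2, 0, -5, 1; average -0.5.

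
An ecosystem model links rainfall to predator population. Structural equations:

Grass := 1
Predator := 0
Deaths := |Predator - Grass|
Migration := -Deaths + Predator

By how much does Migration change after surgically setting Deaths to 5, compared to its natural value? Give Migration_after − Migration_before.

-4

The intervention breaks the incoming arrows to Deaths: Deaths := |Predator - Grass| no longer applies, and Deaths = 5.
Migration = -Deaths + Predator  [with Deaths=5, Predator=0]  = -5
Without intervention: Deaths = |Predator - Grass|  [with Predator=0, Grass=1]  = 1; Migration = -Deaths + Predator  [with Deaths=1, Predator=0]  = -1.
Change = -5 − (-1) = -4.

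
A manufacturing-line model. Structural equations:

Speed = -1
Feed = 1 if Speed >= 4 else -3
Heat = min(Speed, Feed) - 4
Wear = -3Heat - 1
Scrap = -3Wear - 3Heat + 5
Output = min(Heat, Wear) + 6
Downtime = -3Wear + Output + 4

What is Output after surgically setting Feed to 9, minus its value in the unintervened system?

Under do(Feed=9), the mechanism Feed = 1 if Speed >= 4 else -3 is discarded; Feed is fixed at 9.
Heat = min(Speed, Feed) - 4  [with Speed=-1, Feed=9]  = -5
Wear = -3Heat - 1  [with Heat=-5]  = 14
Output = min(Heat, Wear) + 6  [with Heat=-5, Wear=14]  = 1
Without intervention: Feed = 1 if Speed >= 4 else -3  [with Speed=-1]  = -3; Heat = min(Speed, Feed) - 4  [with Speed=-1, Feed=-3]  = -7; Wear = -3Heat - 1  [with Heat=-7]  = 20; Output = min(Heat, Wear) + 6  [with Heat=-7, Wear=20]  = -1.
Change = 1 − (-1) = 2.

2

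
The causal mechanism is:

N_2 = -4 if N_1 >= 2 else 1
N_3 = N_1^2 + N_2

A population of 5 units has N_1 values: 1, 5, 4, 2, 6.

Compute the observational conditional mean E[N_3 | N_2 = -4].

16.25

Observing N_2=-4 restricts to units where N_2's equation naturally yields -4: N_1 ∈ {5, 4, 2, 6}. In that subpopulation N_3 = 21, 12, 0, 32, mean 16.25.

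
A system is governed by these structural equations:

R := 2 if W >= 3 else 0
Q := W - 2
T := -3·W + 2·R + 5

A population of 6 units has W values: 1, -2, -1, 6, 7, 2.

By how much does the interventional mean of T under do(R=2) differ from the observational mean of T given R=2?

13

do(R=2) breaks R's dependence on W. With R=2 fixed, T across the units is 6, 15, 12, -9, -12, 3, mean 2.5.
Observing R=2 restricts to units where R's equation naturally yields 2: W ∈ {6, 7}. In that subpopulation T = -9, -12, mean -10.5.
Difference = 2.5 − (-10.5) = 13.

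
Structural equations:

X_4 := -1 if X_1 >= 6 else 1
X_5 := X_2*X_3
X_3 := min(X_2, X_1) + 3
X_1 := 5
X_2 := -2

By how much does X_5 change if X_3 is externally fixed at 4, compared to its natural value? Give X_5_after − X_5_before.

-6

do(X_3=4) replaces the equation X_3 := min(X_2, X_1) + 3 with the constant X_3 = 4.
X_5 = X_2*X_3  [with X_2=-2, X_3=4]  = -8
Without intervention: X_3 = min(X_2, X_1) + 3  [with X_2=-2, X_1=5]  = 1; X_5 = X_2*X_3  [with X_2=-2, X_3=1]  = -2.
Change = -8 − (-2) = -6.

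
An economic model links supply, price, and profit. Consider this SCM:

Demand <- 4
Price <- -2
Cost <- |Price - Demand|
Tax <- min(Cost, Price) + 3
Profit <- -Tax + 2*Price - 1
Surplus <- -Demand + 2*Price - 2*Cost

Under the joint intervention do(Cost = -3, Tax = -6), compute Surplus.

Setting Cost = -3, Tax = -6 by intervention discards those variables' equations.
Surplus = -Demand + 2*Price - 2*Cost  [with Demand=4, Price=-2, Cost=-3]  = -2

-2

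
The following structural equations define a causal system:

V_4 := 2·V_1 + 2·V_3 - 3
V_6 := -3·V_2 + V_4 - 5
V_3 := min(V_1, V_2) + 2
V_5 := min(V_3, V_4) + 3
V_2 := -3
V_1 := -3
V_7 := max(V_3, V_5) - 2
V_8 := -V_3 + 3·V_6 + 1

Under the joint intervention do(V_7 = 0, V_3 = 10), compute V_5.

Under do(V_7 = 0, V_3 = 10), each intervened variable's structural equation is replaced by its fixed value.
V_4 = 2·V_1 + 2·V_3 - 3  [with V_1=-3, V_3=10]  = 11
V_5 = min(V_3, V_4) + 3  [with V_3=10, V_4=11]  = 13

13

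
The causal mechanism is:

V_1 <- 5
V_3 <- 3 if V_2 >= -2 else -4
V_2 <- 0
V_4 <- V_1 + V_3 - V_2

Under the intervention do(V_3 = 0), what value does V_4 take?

The intervention breaks the incoming arrows to V_3: V_3 <- 3 if V_2 >= -2 else -4 no longer applies, and V_3 = 0.
V_4 = V_1 + V_3 - V_2  [with V_1=5, V_3=0, V_2=0]  = 5

5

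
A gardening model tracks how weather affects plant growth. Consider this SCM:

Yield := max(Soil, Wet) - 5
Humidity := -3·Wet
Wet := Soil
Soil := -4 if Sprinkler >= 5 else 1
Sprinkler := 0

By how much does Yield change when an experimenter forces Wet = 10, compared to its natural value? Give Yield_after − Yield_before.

do(Wet=10) replaces the equation Wet := Soil with the constant Wet = 10.
Soil = -4 if Sprinkler >= 5 else 1  [with Sprinkler=0]  = 1
Yield = max(Soil, Wet) - 5  [with Soil=1, Wet=10]  = 5
Without intervention: Soil = -4 if Sprinkler >= 5 else 1  [with Sprinkler=0]  = 1; Wet = Soil  [with Soil=1]  = 1; Yield = max(Soil, Wet) - 5  [with Soil=1, Wet=1]  = -4.
Change = 5 − (-4) = 9.

9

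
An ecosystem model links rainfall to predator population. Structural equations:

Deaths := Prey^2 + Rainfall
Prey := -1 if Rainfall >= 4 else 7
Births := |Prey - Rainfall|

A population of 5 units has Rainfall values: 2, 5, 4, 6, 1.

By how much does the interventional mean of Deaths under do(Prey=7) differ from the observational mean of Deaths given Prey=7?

Under do(Prey=7), Prey's equation is replaced by Prey=7 for every unit. Per-unit Deaths: 51, 54, 53, 55, 50. Mean = 52.6.
Conditioning on Prey=7 selects the 2 unit(s) with Rainfall ∈ {2, 1}. Their Deaths values: 51, 50. Mean = 50.5.
Difference = 52.6 − 50.5 = 2.1.

2.1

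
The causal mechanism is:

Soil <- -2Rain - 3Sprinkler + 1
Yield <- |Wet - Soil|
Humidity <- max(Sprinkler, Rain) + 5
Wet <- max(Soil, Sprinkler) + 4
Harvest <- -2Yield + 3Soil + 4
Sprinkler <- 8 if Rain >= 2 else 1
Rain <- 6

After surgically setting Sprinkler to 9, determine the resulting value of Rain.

Under do(Sprinkler=9), the mechanism Sprinkler <- 8 if Rain >= 2 else 1 is discarded; Sprinkler is fixed at 9.
Rain is not downstream of the intervention, so its value is determined by the original equations.

6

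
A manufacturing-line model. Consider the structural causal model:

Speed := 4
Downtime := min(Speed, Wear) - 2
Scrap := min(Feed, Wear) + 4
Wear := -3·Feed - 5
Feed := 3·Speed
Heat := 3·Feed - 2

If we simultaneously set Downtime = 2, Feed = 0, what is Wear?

-5

Under do(Downtime = 2, Feed = 0), each intervened variable's structural equation is replaced by its fixed value.
Wear = -3·Feed - 5  [with Feed=0]  = -5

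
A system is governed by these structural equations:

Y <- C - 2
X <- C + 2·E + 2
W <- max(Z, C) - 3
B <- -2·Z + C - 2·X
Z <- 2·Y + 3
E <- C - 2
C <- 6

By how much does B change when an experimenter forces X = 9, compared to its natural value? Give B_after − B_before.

14

The intervention breaks the incoming arrows to X: X <- C + 2·E + 2 no longer applies, and X = 9.
Y = C - 2  [with C=6]  = 4
Z = 2·Y + 3  [with Y=4]  = 11
B = -2·Z + C - 2·X  [with Z=11, C=6, X=9]  = -34
Without intervention: Y = C - 2  [with C=6]  = 4; E = C - 2  [with C=6]  = 4; Z = 2·Y + 3  [with Y=4]  = 11; X = C + 2·E + 2  [with C=6, E=4]  = 16; B = -2·Z + C - 2·X  [with Z=11, C=6, X=16]  = -48.
Change = -34 − (-48) = 14.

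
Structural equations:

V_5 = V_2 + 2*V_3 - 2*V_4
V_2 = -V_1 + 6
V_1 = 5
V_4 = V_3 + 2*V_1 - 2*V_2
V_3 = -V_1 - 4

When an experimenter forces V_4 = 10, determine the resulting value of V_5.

Intervening sets V_4 = 10 and removes its equation (V_4 = V_3 + 2*V_1 - 2*V_2).
V_2 = -V_1 + 6  [with V_1=5]  = 1
V_3 = -V_1 - 4  [with V_1=5]  = -9
V_5 = V_2 + 2*V_3 - 2*V_4  [with V_2=1, V_3=-9, V_4=10]  = -37

-37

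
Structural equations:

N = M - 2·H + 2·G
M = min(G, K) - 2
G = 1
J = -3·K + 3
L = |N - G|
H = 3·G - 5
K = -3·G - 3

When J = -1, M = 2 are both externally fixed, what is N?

8

Under do(J = -1, M = 2), each intervened variable's structural equation is replaced by its fixed value.
H = 3·G - 5  [with G=1]  = -2
N = M - 2·H + 2·G  [with M=2, H=-2, G=1]  = 8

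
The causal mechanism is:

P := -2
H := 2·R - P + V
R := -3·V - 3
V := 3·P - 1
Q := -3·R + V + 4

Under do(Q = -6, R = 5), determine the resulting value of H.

Under do(Q = -6, R = 5), each intervened variable's structural equation is replaced by its fixed value.
V = 3·P - 1  [with P=-2]  = -7
H = 2·R - P + V  [with R=5, P=-2, V=-7]  = 5

5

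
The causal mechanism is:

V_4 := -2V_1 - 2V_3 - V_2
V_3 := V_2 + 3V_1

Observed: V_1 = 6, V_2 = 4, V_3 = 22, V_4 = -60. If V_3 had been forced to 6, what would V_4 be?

-28

The intervention breaks the incoming arrows to V_3: V_3 := V_2 + 3V_1 no longer applies, and V_3 = 6.
V_4 = -2V_1 - 2V_3 - V_2  [with V_1=6, V_3=6, V_2=4]  = -28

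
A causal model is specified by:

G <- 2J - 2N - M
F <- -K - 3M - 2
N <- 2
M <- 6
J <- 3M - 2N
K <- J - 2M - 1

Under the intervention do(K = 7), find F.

Under do(K=7), the mechanism K <- J - 2M - 1 is discarded; K is fixed at 7.
F = -K - 3M - 2  [with K=7, M=6]  = -27

-27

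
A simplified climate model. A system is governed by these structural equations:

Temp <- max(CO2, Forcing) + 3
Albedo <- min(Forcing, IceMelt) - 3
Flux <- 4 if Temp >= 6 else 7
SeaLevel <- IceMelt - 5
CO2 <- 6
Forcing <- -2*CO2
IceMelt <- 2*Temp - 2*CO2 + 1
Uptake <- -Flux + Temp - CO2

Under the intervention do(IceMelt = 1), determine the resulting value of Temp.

9

Under do(IceMelt=1), the mechanism IceMelt <- 2*Temp - 2*CO2 + 1 is discarded; IceMelt is fixed at 1.
Since Temp is not a descendant of the intervened variable, it is unaffected.
Forcing = -2*CO2  [with CO2=6]  = -12
Temp = max(CO2, Forcing) + 3  [with CO2=6, Forcing=-12]  = 9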